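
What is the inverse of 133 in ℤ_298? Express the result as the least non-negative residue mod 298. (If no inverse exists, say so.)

121

Apply the Euclidean algorithm to 298 and 133:
298 = 2·133 + 32
133 = 4·32 + 5
32 = 6·5 + 2
5 = 2·2 + 1
2 = 2·1 + 0
The gcd is 1. Working backward:
1 = 5 − 2·2
1 = −2·32 + 13·5
1 = 13·133 − 54·32
1 = −54·298 + 121·133
So 133·121 ≡ 1 (mod 298).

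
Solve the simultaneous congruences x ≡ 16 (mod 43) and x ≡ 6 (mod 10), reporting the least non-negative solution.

Write x = 16 + 43·k. Then 43·k ≡ 6 − 16 ≡ 0 (mod 10).
Need 43⁻¹ mod 10. Extended Euclid on (10, 3):
10 = 3×3 + 1
3 = 3×1 + 0
Back-substitute:
1 = 10 − 3·3
43⁻¹ ≡ 7 (mod 10), so k ≡ 7·0 ≡ 0 (mod 10).
x = 16 + 43·0 = 16.

16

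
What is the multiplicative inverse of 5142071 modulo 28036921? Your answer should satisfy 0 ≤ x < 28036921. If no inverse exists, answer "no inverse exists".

Euclidean algorithm on 28036921, 5142071:
28036921 = 5×5142071 + 2326566
5142071 = 2×2326566 + 488939
2326566 = 4×488939 + 370810
488939 = 1×370810 + 118129
370810 = 3×118129 + 16423
118129 = 7×16423 + 3168
16423 = 5×3168 + 583
3168 = 5×583 + 253
583 = 2×253 + 77
253 = 3×77 + 22
77 = 3×22 + 11
22 = 2×11 + 0
The gcd is 11, not 1, hence no inverse exists.

no inverse exists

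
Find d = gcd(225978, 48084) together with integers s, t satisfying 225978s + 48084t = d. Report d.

6

Repeated division:
225978 = 4·48084 + 33642
48084 = 1·33642 + 14442
33642 = 2·14442 + 4758
14442 = 3·4758 + 168
4758 = 28·168 + 54
168 = 3·54 + 6
54 = 9·6 + 0
gcd(225978, 48084) = 6.
Express as a combination:
6 = 168 − 3·54
6 = −3·4758 + 85·168
6 = 85·14442 − 258·4758
6 = −258·33642 + 601·14442
6 = 601·48084 − 859·33642
6 = −859·225978 + 4037·48084
So 6 = (-859)·225978 + (4037)·48084.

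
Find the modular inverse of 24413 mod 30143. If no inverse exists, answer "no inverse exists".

Extended Euclidean algorithm:
30143 = 1×24413 + 5730
24413 = 4×5730 + 1493
5730 = 3×1493 + 1251
1493 = 1×1251 + 242
1251 = 5×242 + 41
242 = 5×41 + 37
41 = 1×37 + 4
37 = 9×4 + 1
4 = 4×1 + 0
The gcd is 1. Working backward:
1 = 37 − 9·4
1 = −9·41 + 10·37
1 = 10·242 − 59·41
1 = −59·1251 + 305·242
1 = 305·1493 − 364·1251
1 = −364·5730 + 1397·1493
1 = 1397·24413 − 5952·5730
1 = −5952·30143 + 7349·24413
So 24413·7349 ≡ 1 (mod 30143).

7349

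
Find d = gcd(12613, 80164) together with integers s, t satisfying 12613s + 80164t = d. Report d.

Repeated division:
80164 = 6·12613 + 4486
12613 = 2·4486 + 3641
4486 = 1·3641 + 845
3641 = 4·845 + 261
845 = 3·261 + 62
261 = 4·62 + 13
62 = 4·13 + 10
13 = 1·10 + 3
10 = 3·3 + 1
3 = 3·1 + 0
gcd(12613, 80164) = 1.
Express as a combination:
1 = 10 − 3·3
1 = −3·13 + 4·10
1 = 4·62 − 19·13
1 = −19·261 + 80·62
1 = 80·845 − 259·261
1 = −259·3641 + 1116·845
1 = 1116·4486 − 1375·3641
1 = −1375·12613 + 3866·4486
1 = 3866·80164 − 24571·12613
So 1 = (3866)·80164 + (-24571)·12613.

1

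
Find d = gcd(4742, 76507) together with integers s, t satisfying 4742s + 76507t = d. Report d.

Repeated division:
76507 = 16×4742 + 635
4742 = 7×635 + 297
635 = 2×297 + 41
297 = 7×41 + 10
41 = 4×10 + 1
10 = 10×1 + 0
gcd(4742, 76507) = 1.
Back-substituting:
1 = 41 − 4·10
1 = −4·297 + 29·41
1 = 29·635 − 62·297
1 = −62·4742 + 463·635
1 = 463·76507 − 7470·4742
So 1 = (463)·76507 + (-7470)·4742.

1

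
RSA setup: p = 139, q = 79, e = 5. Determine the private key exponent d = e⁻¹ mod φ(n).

2153

φ(n) = (p−1)(q−1) = 138·78 = 10764.
Need d with 5·d ≡ 1 (mod 10764). Apply the extended Euclidean algorithm:
10764 = 2152*5 + 4
5 = 1*4 + 1
4 = 4*1 + 0
Back-substitute:
1 = 5 − 4
1 = −10764 + 2153·5
So 5·2153 ≡ 1 (mod 10764), hence d = 2153.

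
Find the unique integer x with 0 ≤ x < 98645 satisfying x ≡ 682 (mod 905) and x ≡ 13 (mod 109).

Write x = 682 + 905·k. Then 905·k ≡ 13 − 682 ≡ 94 (mod 109).
Need 905⁻¹ mod 109. Extended Euclid on (109, 33):
109 = 3*33 + 10
33 = 3*10 + 3
10 = 3*3 + 1
3 = 3*1 + 0
Back-substitute:
1 = 10 − 3·3
1 = −3·33 + 10·10
1 = 10·109 − 33·33
905⁻¹ ≡ 76 (mod 109), so k ≡ 76·94 ≡ 59 (mod 109).
x = 682 + 905·59 = 54077.

54077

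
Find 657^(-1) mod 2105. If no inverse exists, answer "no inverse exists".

1618

Apply the Euclidean algorithm to 2105 and 657:
2105 = 3*657 + 134
657 = 4*134 + 121
134 = 1*121 + 13
121 = 9*13 + 4
13 = 3*4 + 1
4 = 4*1 + 0
Since gcd(657, 2105) = 1, back-substitute to write 1 as a combination:
1 = 13 − 3·4
1 = −3·121 + 28·13
1 = 28·134 − 31·121
1 = −31·657 + 152·134
1 = 152·2105 − 487·657
So 657·(-487) ≡ 1 (mod 2105), and -487 ≡ 1618 (mod 2105).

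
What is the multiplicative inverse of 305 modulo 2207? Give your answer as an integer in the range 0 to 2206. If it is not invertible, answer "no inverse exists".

Extended Euclidean algorithm:
2207 = 7·305 + 72
305 = 4·72 + 17
72 = 4·17 + 4
17 = 4·4 + 1
4 = 4·1 + 0
Since gcd(305, 2207) = 1, back-substitute to write 1 as a combination:
1 = 17 − 4·4
1 = −4·72 + 17·17
1 = 17·305 − 72·72
1 = −72·2207 + 521·305
So 305·521 ≡ 1 (mod 2207).

521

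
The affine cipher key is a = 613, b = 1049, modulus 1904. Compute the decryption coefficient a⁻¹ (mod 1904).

205

Extended Euclidean algorithm:
1904 = 3*613 + 65
613 = 9*65 + 28
65 = 2*28 + 9
28 = 3*9 + 1
9 = 9*1 + 0
The gcd is 1. Working backward:
1 = 28 − 3·9
1 = −3·65 + 7·28
1 = 7·613 − 66·65
1 = −66·1904 + 205·613
So 613·205 ≡ 1 (mod 1904).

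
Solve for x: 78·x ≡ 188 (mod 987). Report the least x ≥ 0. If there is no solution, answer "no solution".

no solution

gcd(78, 987):
987 = 12*78 + 51
78 = 1*51 + 27
51 = 1*27 + 24
27 = 1*24 + 3
24 = 8*3 + 0
gcd = 3, but 3 ∤ 188, so the congruence has no solution.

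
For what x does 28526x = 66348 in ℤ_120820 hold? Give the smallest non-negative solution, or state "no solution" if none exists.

29248

First find gcd(28526, 120820):
120820 = 4×28526 + 6716
28526 = 4×6716 + 1662
6716 = 4×1662 + 68
1662 = 24×68 + 30
68 = 2×30 + 8
30 = 3×8 + 6
8 = 1×6 + 2
6 = 3×2 + 0
gcd = 2 and 2 | 66348, so solutions exist. Divide through by 2: 14263x ≡ 33174 (mod 60410).
Now find 14263⁻¹ mod 60410:
60410 = 4·14263 + 3358
14263 = 4·3358 + 831
3358 = 4·831 + 34
831 = 24·34 + 15
34 = 2·15 + 4
15 = 3·4 + 3
4 = 1·3 + 1
3 = 3·1 + 0
Back-substitute:
1 = 4 − 3
1 = −15 + 4·4
1 = 4·34 − 9·15
1 = −9·831 + 220·34
1 = 220·3358 − 889·831
1 = −889·14263 + 3776·3358
1 = 3776·60410 − 15993·14263
So 14263·(-15993) ≡ 1 (mod 60410), i.e. 14263⁻¹ ≡ 44417.
Then x ≡ 44417·33174 ≡ 29248 (mod 60410); the smallest non-negative solution is x = 29248.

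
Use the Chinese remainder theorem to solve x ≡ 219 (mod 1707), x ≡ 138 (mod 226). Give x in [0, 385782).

326256

Write x = 219 + 1707·k. Then 1707·k ≡ 138 − 219 ≡ 145 (mod 226).
Need 1707⁻¹ mod 226. Extended Euclid on (226, 125):
226 = 1×125 + 101
125 = 1×101 + 24
101 = 4×24 + 5
24 = 4×5 + 4
5 = 1×4 + 1
4 = 4×1 + 0
Back-substitute:
1 = 5 − 4
1 = −24 + 5·5
1 = 5·101 − 21·24
1 = −21·125 + 26·101
1 = 26·226 − 47·125
1707⁻¹ ≡ 179 (mod 226), so k ≡ 179·145 ≡ 191 (mod 226).
x = 219 + 1707·191 = 326256.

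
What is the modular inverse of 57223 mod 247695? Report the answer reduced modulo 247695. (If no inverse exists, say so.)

186532

Run Euclid on (247695, 57223):
247695 = 4×57223 + 18803
57223 = 3×18803 + 814
18803 = 23×814 + 81
814 = 10×81 + 4
81 = 20×4 + 1
4 = 4×1 + 0
gcd = 1, so the inverse exists. Back-substitute:
1 = 81 − 20·4
1 = −20·814 + 201·81
1 = 201·18803 − 4643·814
1 = −4643·57223 + 14130·18803
1 = 14130·247695 − 61163·57223
Thus 57223·(-61163) ≡ 1 (mod 247695); reducing, -61163 mod 247695 = 186532.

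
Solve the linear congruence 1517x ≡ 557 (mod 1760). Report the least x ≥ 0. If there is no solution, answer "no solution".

First find gcd(1517, 1760):
1760 = 1×1517 + 243
1517 = 6×243 + 59
243 = 4×59 + 7
59 = 8×7 + 3
7 = 2×3 + 1
3 = 3×1 + 0
gcd = 1, so a unique solution mod 1760 exists.
Back-substitute for the Bézout coefficients:
1 = 7 − 2·3
1 = −2·59 + 17·7
1 = 17·243 − 70·59
1 = −70·1517 + 437·243
1 = 437·1760 − 507·1517
So 1517·(-507) ≡ 1 (mod 1760), giving 1517⁻¹ ≡ 1253.
x ≡ 1517⁻¹·557 ≡ 1253·557 ≡ 961 (mod 1760).

961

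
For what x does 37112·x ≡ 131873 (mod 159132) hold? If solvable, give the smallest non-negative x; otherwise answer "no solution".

gcd(37112, 159132):
159132 = 4*37112 + 10684
37112 = 3*10684 + 5060
10684 = 2*5060 + 564
5060 = 8*564 + 548
564 = 1*548 + 16
548 = 34*16 + 4
16 = 4*4 + 0
gcd = 4, but 4 ∤ 131873, so the congruence has no solution.

no solution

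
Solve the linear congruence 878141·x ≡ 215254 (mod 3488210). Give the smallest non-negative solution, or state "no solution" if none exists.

gcd(878141, 3488210):
3488210 = 3*878141 + 853787
878141 = 1*853787 + 24354
853787 = 35*24354 + 1397
24354 = 17*1397 + 605
1397 = 2*605 + 187
605 = 3*187 + 44
187 = 4*44 + 11
44 = 4*11 + 0
gcd = 11, but 11 ∤ 215254, so the congruence has no solution.

no solution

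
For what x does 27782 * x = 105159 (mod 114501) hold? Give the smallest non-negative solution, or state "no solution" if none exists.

First find gcd(27782, 114501):
114501 = 4·27782 + 3373
27782 = 8·3373 + 798
3373 = 4·798 + 181
798 = 4·181 + 74
181 = 2·74 + 33
74 = 2·33 + 8
33 = 4·8 + 1
8 = 8·1 + 0
gcd = 1, so a unique solution mod 114501 exists.
Back-substitute for the Bézout coefficients:
1 = 33 − 4·8
1 = −4·74 + 9·33
1 = 9·181 − 22·74
1 = −22·798 + 97·181
1 = 97·3373 − 410·798
1 = −410·27782 + 3377·3373
1 = 3377·114501 − 13918·27782
So 27782·(-13918) ≡ 1 (mod 114501), giving 27782⁻¹ ≡ 100583.
x ≡ 27782⁻¹·105159 ≡ 100583·105159 ≡ 63321 (mod 114501).

63321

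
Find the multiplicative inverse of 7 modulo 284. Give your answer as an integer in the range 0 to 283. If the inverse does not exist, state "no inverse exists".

203

gcd(284, 7) by repeated division:
284 = 40*7 + 4
7 = 1*4 + 3
4 = 1*3 + 1
3 = 3*1 + 0
gcd = 1, so the inverse exists. Back-substitute:
1 = 4 − 3
1 = −7 + 2·4
1 = 2·284 − 81·7
So 7·(-81) ≡ 1 (mod 284), and -81 ≡ 203 (mod 284).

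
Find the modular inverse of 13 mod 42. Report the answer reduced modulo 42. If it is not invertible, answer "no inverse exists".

Apply the Euclidean algorithm to 42 and 13:
42 = 3×13 + 3
13 = 4×3 + 1
3 = 3×1 + 0
The gcd is 1. Working backward:
1 = 13 − 4·3
1 = −4·42 + 13·13
So 13·13 ≡ 1 (mod 42).

13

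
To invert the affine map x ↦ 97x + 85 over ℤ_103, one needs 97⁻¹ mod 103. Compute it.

Extended Euclidean algorithm:
103 = 1·97 + 6
97 = 16·6 + 1
6 = 6·1 + 0
gcd = 1, so the inverse exists. Back-substitute:
1 = 97 − 16·6
1 = −16·103 + 17·97
So 97·17 ≡ 1 (mod 103).

17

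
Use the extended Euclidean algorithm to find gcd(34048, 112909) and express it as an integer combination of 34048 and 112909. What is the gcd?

Apply Euclid's algorithm to 112909 and 34048:
112909 = 3*34048 + 10765
34048 = 3*10765 + 1753
10765 = 6*1753 + 247
1753 = 7*247 + 24
247 = 10*24 + 7
24 = 3*7 + 3
7 = 2*3 + 1
3 = 3*1 + 0
gcd(34048, 112909) = 1.
Back-substituting:
1 = 7 − 2·3
1 = −2·24 + 7·7
1 = 7·247 − 72·24
1 = −72·1753 + 511·247
1 = 511·10765 − 3138·1753
1 = −3138·34048 + 9925·10765
1 = 9925·112909 − 32913·34048
So 1 = (9925)·112909 + (-32913)·34048.

1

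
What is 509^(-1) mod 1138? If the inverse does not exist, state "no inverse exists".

gcd(1138, 509) by repeated division:
1138 = 2·509 + 120
509 = 4·120 + 29
120 = 4·29 + 4
29 = 7·4 + 1
4 = 4·1 + 0
The gcd is 1. Working backward:
1 = 29 − 7·4
1 = −7·120 + 29·29
1 = 29·509 − 123·120
1 = −123·1138 + 275·509
So 509·275 ≡ 1 (mod 1138).

275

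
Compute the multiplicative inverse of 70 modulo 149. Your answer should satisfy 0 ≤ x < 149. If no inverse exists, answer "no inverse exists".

66

Run Euclid on (149, 70):
149 = 2*70 + 9
70 = 7*9 + 7
9 = 1*7 + 2
7 = 3*2 + 1
2 = 2*1 + 0
gcd = 1, so the inverse exists. Back-substitute:
1 = 7 − 3·2
1 = −3·9 + 4·7
1 = 4·70 − 31·9
1 = −31·149 + 66·70
So 70·66 ≡ 1 (mod 149).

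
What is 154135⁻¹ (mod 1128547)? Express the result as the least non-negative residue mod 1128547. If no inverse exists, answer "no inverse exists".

gcd(1128547, 154135) by repeated division:
1128547 = 7·154135 + 49602
154135 = 3·49602 + 5329
49602 = 9·5329 + 1641
5329 = 3·1641 + 406
1641 = 4·406 + 17
406 = 23·17 + 15
17 = 1·15 + 2
15 = 7·2 + 1
2 = 2·1 + 0
gcd = 1, so the inverse exists. Back-substitute:
1 = 15 − 7·2
1 = −7·17 + 8·15
1 = 8·406 − 191·17
1 = −191·1641 + 772·406
1 = 772·5329 − 2507·1641
1 = −2507·49602 + 23335·5329
1 = 23335·154135 − 72512·49602
1 = −72512·1128547 + 530919·154135
So 154135·530919 ≡ 1 (mod 1128547).

530919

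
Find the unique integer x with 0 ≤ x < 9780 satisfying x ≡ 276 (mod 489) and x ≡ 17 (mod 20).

Write x = 276 + 489·k. Then 489·k ≡ 17 − 276 ≡ 1 (mod 20).
Need 489⁻¹ mod 20. Extended Euclid on (20, 9):
20 = 2·9 + 2
9 = 4·2 + 1
2 = 2·1 + 0
Back-substitute:
1 = 9 − 4·2
1 = −4·20 + 9·9
489⁻¹ ≡ 9 (mod 20), so k ≡ 9·1 ≡ 9 (mod 20).
x = 276 + 489·9 = 4677.

4677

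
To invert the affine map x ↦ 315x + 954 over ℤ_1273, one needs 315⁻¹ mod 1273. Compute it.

881

Extended Euclidean algorithm:
1273 = 4·315 + 13
315 = 24·13 + 3
13 = 4·3 + 1
3 = 3·1 + 0
Since gcd(315, 1273) = 1, back-substitute to write 1 as a combination:
1 = 13 − 4·3
1 = −4·315 + 97·13
1 = 97·1273 − 392·315
So 315·(-392) ≡ 1 (mod 1273), and -392 ≡ 881 (mod 1273).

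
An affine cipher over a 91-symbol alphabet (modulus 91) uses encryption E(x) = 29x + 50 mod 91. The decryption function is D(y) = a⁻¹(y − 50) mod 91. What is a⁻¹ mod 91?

22

Run Euclid on (91, 29):
91 = 3*29 + 4
29 = 7*4 + 1
4 = 4*1 + 0
The gcd is 1. Working backward:
1 = 29 − 7·4
1 = −7·91 + 22·29
So 29·22 ≡ 1 (mod 91).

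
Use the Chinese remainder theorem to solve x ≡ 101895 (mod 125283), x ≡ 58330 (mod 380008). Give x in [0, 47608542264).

37916876562

Write x = 101895 + 125283·k. Then 125283·k ≡ 58330 − 101895 ≡ 336443 (mod 380008).
Need 125283⁻¹ mod 380008. Extended Euclid on (380008, 125283):
380008 = 3×125283 + 4159
125283 = 30×4159 + 513
4159 = 8×513 + 55
513 = 9×55 + 18
55 = 3×18 + 1
18 = 18×1 + 0
Back-substitute:
1 = 55 − 3·18
1 = −3·513 + 28·55
1 = 28·4159 − 227·513
1 = −227·125283 + 6838·4159
1 = 6838·380008 − 20741·125283
125283⁻¹ ≡ 359267 (mod 380008), so k ≡ 359267·336443 ≡ 302649 (mod 380008).
x = 101895 + 125283·302649 = 37916876562.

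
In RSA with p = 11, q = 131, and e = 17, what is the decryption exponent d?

φ(n) = (p−1)(q−1) = 10·130 = 1300.
Need d with 17·d ≡ 1 (mod 1300). Apply the extended Euclidean algorithm:
1300 = 76×17 + 8
17 = 2×8 + 1
8 = 8×1 + 0
Back-substitute:
1 = 17 − 2·8
1 = −2·1300 + 153·17
So 17·153 ≡ 1 (mod 1300), hence d = 153.

153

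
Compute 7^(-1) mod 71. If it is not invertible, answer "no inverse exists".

Run Euclid on (71, 7):
71 = 10·7 + 1
7 = 7·1 + 0
Since gcd(7, 71) = 1, back-substitute to write 1 as a combination:
1 = 71 − 10·7
Thus 7·(-10) ≡ 1 (mod 71); reducing, -10 mod 71 = 61.

61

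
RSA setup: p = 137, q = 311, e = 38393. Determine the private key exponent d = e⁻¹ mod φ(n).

φ(n) = (p−1)(q−1) = 136·310 = 42160.
Need d with 38393·d ≡ 1 (mod 42160). Apply the extended Euclidean algorithm:
42160 = 1·38393 + 3767
38393 = 10·3767 + 723
3767 = 5·723 + 152
723 = 4·152 + 115
152 = 1·115 + 37
115 = 3·37 + 4
37 = 9·4 + 1
4 = 4·1 + 0
Back-substitute:
1 = 37 − 9·4
1 = −9·115 + 28·37
1 = 28·152 − 37·115
1 = −37·723 + 176·152
1 = 176·3767 − 917·723
1 = −917·38393 + 9346·3767
1 = 9346·42160 − 10263·38393
So 38393·(-10263) ≡ 1 (mod 42160), hence d ≡ -10263 ≡ 31897 (mod 42160).

31897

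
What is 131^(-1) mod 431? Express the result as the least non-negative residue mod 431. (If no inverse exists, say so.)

Apply the Euclidean algorithm to 431 and 131:
431 = 3·131 + 38
131 = 3·38 + 17
38 = 2·17 + 4
17 = 4·4 + 1
4 = 4·1 + 0
gcd = 1, so the inverse exists. Back-substitute:
1 = 17 − 4·4
1 = −4·38 + 9·17
1 = 9·131 − 31·38
1 = −31·431 + 102·131
So 131·102 ≡ 1 (mod 431).

102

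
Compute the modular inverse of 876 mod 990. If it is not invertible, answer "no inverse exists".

Compute gcd(876, 990):
990 = 1·876 + 114
876 = 7·114 + 78
114 = 1·78 + 36
78 = 2·36 + 6
36 = 6·6 + 0
Since gcd = 6 > 1, 876 is not a unit mod 990.

no inverse exists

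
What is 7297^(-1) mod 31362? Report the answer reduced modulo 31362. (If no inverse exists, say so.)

17239

Apply the Euclidean algorithm to 31362 and 7297:
31362 = 4*7297 + 2174
7297 = 3*2174 + 775
2174 = 2*775 + 624
775 = 1*624 + 151
624 = 4*151 + 20
151 = 7*20 + 11
20 = 1*11 + 9
11 = 1*9 + 2
9 = 4*2 + 1
2 = 2*1 + 0
gcd = 1, so the inverse exists. Back-substitute:
1 = 9 − 4·2
1 = −4·11 + 5·9
1 = 5·20 − 9·11
1 = −9·151 + 68·20
1 = 68·624 − 281·151
1 = −281·775 + 349·624
1 = 349·2174 − 979·775
1 = −979·7297 + 3286·2174
1 = 3286·31362 − 14123·7297
So 7297·(-14123) ≡ 1 (mod 31362), and -14123 ≡ 17239 (mod 31362).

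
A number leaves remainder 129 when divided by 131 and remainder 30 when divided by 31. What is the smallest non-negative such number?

Write x = 129 + 131·k. Then 131·k ≡ 30 − 129 ≡ 25 (mod 31).
Need 131⁻¹ mod 31. Extended Euclid on (31, 7):
31 = 4×7 + 3
7 = 2×3 + 1
3 = 3×1 + 0
Back-substitute:
1 = 7 − 2·3
1 = −2·31 + 9·7
131⁻¹ ≡ 9 (mod 31), so k ≡ 9·25 ≡ 8 (mod 31).
x = 129 + 131·8 = 1177.

1177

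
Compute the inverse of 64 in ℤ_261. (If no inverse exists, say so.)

Apply the Euclidean algorithm to 261 and 64:
261 = 4*64 + 5
64 = 12*5 + 4
5 = 1*4 + 1
4 = 4*1 + 0
gcd = 1, so the inverse exists. Back-substitute:
1 = 5 − 4
1 = −64 + 13·5
1 = 13·261 − 53·64
So 64·(-53) ≡ 1 (mod 261), and -53 ≡ 208 (mod 261).

208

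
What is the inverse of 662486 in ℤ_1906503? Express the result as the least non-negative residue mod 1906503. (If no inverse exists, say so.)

1465385

Run Euclid on (1906503, 662486):
1906503 = 2·662486 + 581531
662486 = 1·581531 + 80955
581531 = 7·80955 + 14846
80955 = 5·14846 + 6725
14846 = 2·6725 + 1396
6725 = 4·1396 + 1141
1396 = 1·1141 + 255
1141 = 4·255 + 121
255 = 2·121 + 13
121 = 9·13 + 4
13 = 3·4 + 1
4 = 4·1 + 0
Since gcd(662486, 1906503) = 1, back-substitute to write 1 as a combination:
1 = 13 − 3·4
1 = −3·121 + 28·13
1 = 28·255 − 59·121
1 = −59·1141 + 264·255
1 = 264·1396 − 323·1141
1 = −323·6725 + 1556·1396
1 = 1556·14846 − 3435·6725
1 = −3435·80955 + 18731·14846
1 = 18731·581531 − 134552·80955
1 = −134552·662486 + 153283·581531
1 = 153283·1906503 − 441118·662486
So 662486·(-441118) ≡ 1 (mod 1906503), and -441118 ≡ 1465385 (mod 1906503).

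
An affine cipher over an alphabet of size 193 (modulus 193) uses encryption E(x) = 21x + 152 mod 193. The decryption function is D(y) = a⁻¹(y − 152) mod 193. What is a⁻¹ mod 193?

46

gcd(193, 21) by repeated division:
193 = 9*21 + 4
21 = 5*4 + 1
4 = 4*1 + 0
Since gcd(21, 193) = 1, back-substitute to write 1 as a combination:
1 = 21 − 5·4
1 = −5·193 + 46·21
So 21·46 ≡ 1 (mod 193).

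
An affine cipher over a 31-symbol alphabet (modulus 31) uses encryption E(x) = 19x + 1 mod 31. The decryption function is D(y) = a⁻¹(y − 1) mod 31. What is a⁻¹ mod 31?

18

Run Euclid on (31, 19):
31 = 1*19 + 12
19 = 1*12 + 7
12 = 1*7 + 5
7 = 1*5 + 2
5 = 2*2 + 1
2 = 2*1 + 0
gcd = 1, so the inverse exists. Back-substitute:
1 = 5 − 2·2
1 = −2·7 + 3·5
1 = 3·12 − 5·7
1 = −5·19 + 8·12
1 = 8·31 − 13·19
Thus 19·(-13) ≡ 1 (mod 31); reducing, -13 mod 31 = 18.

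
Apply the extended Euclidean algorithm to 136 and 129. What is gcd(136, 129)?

1

Repeated division:
136 = 1*129 + 7
129 = 18*7 + 3
7 = 2*3 + 1
3 = 3*1 + 0
gcd(136, 129) = 1.
Express as a combination:
1 = 7 − 2·3
1 = −2·129 + 37·7
1 = 37·136 − 39·129
So 1 = (37)·136 + (-39)·129.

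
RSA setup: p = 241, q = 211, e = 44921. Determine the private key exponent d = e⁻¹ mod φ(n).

1481

φ(n) = (p−1)(q−1) = 240·210 = 50400.
Need d with 44921·d ≡ 1 (mod 50400). Apply the extended Euclidean algorithm:
50400 = 1×44921 + 5479
44921 = 8×5479 + 1089
5479 = 5×1089 + 34
1089 = 32×34 + 1
34 = 34×1 + 0
Back-substitute:
1 = 1089 − 32·34
1 = −32·5479 + 161·1089
1 = 161·44921 − 1320·5479
1 = −1320·50400 + 1481·44921
So 44921·1481 ≡ 1 (mod 50400), hence d = 1481.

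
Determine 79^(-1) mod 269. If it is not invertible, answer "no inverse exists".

126

gcd(269, 79) by repeated division:
269 = 3·79 + 32
79 = 2·32 + 15
32 = 2·15 + 2
15 = 7·2 + 1
2 = 2·1 + 0
gcd = 1, so the inverse exists. Back-substitute:
1 = 15 − 7·2
1 = −7·32 + 15·15
1 = 15·79 − 37·32
1 = −37·269 + 126·79
So 79·126 ≡ 1 (mod 269).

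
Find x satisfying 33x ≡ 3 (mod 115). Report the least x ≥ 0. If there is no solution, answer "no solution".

21

First find gcd(33, 115):
115 = 3·33 + 16
33 = 2·16 + 1
16 = 16·1 + 0
gcd = 1, so a unique solution mod 115 exists.
Back-substitute for the Bézout coefficients:
1 = 33 − 2·16
1 = −2·115 + 7·33
So 33·(7) ≡ 1 (mod 115), giving 33⁻¹ ≡ 7.
x ≡ 33⁻¹·3 ≡ 7·3 ≡ 21 (mod 115).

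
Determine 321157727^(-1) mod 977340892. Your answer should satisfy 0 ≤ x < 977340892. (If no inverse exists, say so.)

Compute gcd(321157727, 977340892):
977340892 = 3·321157727 + 13867711
321157727 = 23·13867711 + 2200374
13867711 = 6·2200374 + 665467
2200374 = 3·665467 + 203973
665467 = 3·203973 + 53548
203973 = 3·53548 + 43329
53548 = 1·43329 + 10219
43329 = 4·10219 + 2453
10219 = 4·2453 + 407
2453 = 6·407 + 11
407 = 37·11 + 0
gcd(321157727, 977340892) = 11 ≠ 1, so 321157727 has no multiplicative inverse modulo 977340892.

no inverse exists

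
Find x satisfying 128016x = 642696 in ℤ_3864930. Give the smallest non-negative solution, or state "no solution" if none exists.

First find gcd(128016, 3864930):
3864930 = 30×128016 + 24450
128016 = 5×24450 + 5766
24450 = 4×5766 + 1386
5766 = 4×1386 + 222
1386 = 6×222 + 54
222 = 4×54 + 6
54 = 9×6 + 0
gcd = 6 and 6 | 642696, so solutions exist. Divide through by 6: 21336x ≡ 107116 (mod 644155).
Now find 21336⁻¹ mod 644155:
644155 = 30·21336 + 4075
21336 = 5·4075 + 961
4075 = 4·961 + 231
961 = 4·231 + 37
231 = 6·37 + 9
37 = 4·9 + 1
9 = 9·1 + 0
Back-substitute:
1 = 37 − 4·9
1 = −4·231 + 25·37
1 = 25·961 − 104·231
1 = −104·4075 + 441·961
1 = 441·21336 − 2309·4075
1 = −2309·644155 + 69711·21336
So 21336⁻¹ ≡ 69711 (mod 644155).
Then x ≡ 69711·107116 ≡ 118716 (mod 644155); the smallest non-negative solution is x = 118716.

118716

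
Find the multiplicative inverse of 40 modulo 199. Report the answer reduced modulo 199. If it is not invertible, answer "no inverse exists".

Apply the Euclidean algorithm to 199 and 40:
199 = 4*40 + 39
40 = 1*39 + 1
39 = 39*1 + 0
The gcd is 1. Working backward:
1 = 40 − 39
1 = −199 + 5·40
So 40·5 ≡ 1 (mod 199).

5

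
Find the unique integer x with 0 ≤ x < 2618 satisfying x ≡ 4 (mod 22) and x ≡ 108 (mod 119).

1060

Write x = 4 + 22·k. Then 22·k ≡ 108 − 4 ≡ 104 (mod 119).
Need 22⁻¹ mod 119. Extended Euclid on (119, 22):
119 = 5·22 + 9
22 = 2·9 + 4
9 = 2·4 + 1
4 = 4·1 + 0
Back-substitute:
1 = 9 − 2·4
1 = −2·22 + 5·9
1 = 5·119 − 27·22
22⁻¹ ≡ 92 (mod 119), so k ≡ 92·104 ≡ 48 (mod 119).
x = 4 + 22·48 = 1060.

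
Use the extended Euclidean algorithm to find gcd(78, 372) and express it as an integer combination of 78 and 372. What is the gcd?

6

Apply Euclid's algorithm to 372 and 78:
372 = 4×78 + 60
78 = 1×60 + 18
60 = 3×18 + 6
18 = 3×6 + 0
gcd(78, 372) = 6.
Back-substituting:
6 = 60 − 3·18
6 = −3·78 + 4·60
6 = 4·372 − 19·78
So 6 = (4)·372 + (-19)·78.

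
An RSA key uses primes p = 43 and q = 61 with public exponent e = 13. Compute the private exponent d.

φ(n) = (p−1)(q−1) = 42·60 = 2520.
Need d with 13·d ≡ 1 (mod 2520). Apply the extended Euclidean algorithm:
2520 = 193·13 + 11
13 = 1·11 + 2
11 = 5·2 + 1
2 = 2·1 + 0
Back-substitute:
1 = 11 − 5·2
1 = −5·13 + 6·11
1 = 6·2520 − 1163·13
So 13·(-1163) ≡ 1 (mod 2520), hence d ≡ -1163 ≡ 1357 (mod 2520).

1357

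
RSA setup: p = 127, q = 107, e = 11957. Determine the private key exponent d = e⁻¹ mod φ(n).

2549

φ(n) = (p−1)(q−1) = 126·106 = 13356.
Need d with 11957·d ≡ 1 (mod 13356). Apply the extended Euclidean algorithm:
13356 = 1×11957 + 1399
11957 = 8×1399 + 765
1399 = 1×765 + 634
765 = 1×634 + 131
634 = 4×131 + 110
131 = 1×110 + 21
110 = 5×21 + 5
21 = 4×5 + 1
5 = 5×1 + 0
Back-substitute:
1 = 21 − 4·5
1 = −4·110 + 21·21
1 = 21·131 − 25·110
1 = −25·634 + 121·131
1 = 121·765 − 146·634
1 = −146·1399 + 267·765
1 = 267·11957 − 2282·1399
1 = −2282·13356 + 2549·11957
So 11957·2549 ≡ 1 (mod 13356), hence d = 2549.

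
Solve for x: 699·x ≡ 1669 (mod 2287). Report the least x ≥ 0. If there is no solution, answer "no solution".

First find gcd(699, 2287):
2287 = 3*699 + 190
699 = 3*190 + 129
190 = 1*129 + 61
129 = 2*61 + 7
61 = 8*7 + 5
7 = 1*5 + 2
5 = 2*2 + 1
2 = 2*1 + 0
gcd = 1, so a unique solution mod 2287 exists.
Back-substitute for the Bézout coefficients:
1 = 5 − 2·2
1 = −2·7 + 3·5
1 = 3·61 − 26·7
1 = −26·129 + 55·61
1 = 55·190 − 81·129
1 = −81·699 + 298·190
1 = 298·2287 − 975·699
So 699·(-975) ≡ 1 (mod 2287), giving 699⁻¹ ≡ 1312.
x ≡ 699⁻¹·1669 ≡ 1312·1669 ≡ 1069 (mod 2287).

1069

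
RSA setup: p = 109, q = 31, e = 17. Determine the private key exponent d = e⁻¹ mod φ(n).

φ(n) = (p−1)(q−1) = 108·30 = 3240.
Need d with 17·d ≡ 1 (mod 3240). Apply the extended Euclidean algorithm:
3240 = 190×17 + 10
17 = 1×10 + 7
10 = 1×7 + 3
7 = 2×3 + 1
3 = 3×1 + 0
Back-substitute:
1 = 7 − 2·3
1 = −2·10 + 3·7
1 = 3·17 − 5·10
1 = −5·3240 + 953·17
So 17·953 ≡ 1 (mod 3240), hence d = 953.

953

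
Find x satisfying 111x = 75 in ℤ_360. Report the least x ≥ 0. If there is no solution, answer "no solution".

85

First find gcd(111, 360):
360 = 3*111 + 27
111 = 4*27 + 3
27 = 9*3 + 0
gcd = 3 and 3 | 75, so solutions exist. Divide through by 3: 37x ≡ 25 (mod 120).
Now find 37⁻¹ mod 120:
120 = 3·37 + 9
37 = 4·9 + 1
9 = 9·1 + 0
Back-substitute:
1 = 37 − 4·9
1 = −4·120 + 13·37
So 37⁻¹ ≡ 13 (mod 120).
Then x ≡ 13·25 ≡ 85 (mod 120); the smallest non-negative solution is x = 85.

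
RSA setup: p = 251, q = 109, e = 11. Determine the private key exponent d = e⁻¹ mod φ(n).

φ(n) = (p−1)(q−1) = 250·108 = 27000.
Need d with 11·d ≡ 1 (mod 27000). Apply the extended Euclidean algorithm:
27000 = 2454*11 + 6
11 = 1*6 + 5
6 = 1*5 + 1
5 = 5*1 + 0
Back-substitute:
1 = 6 − 5
1 = −11 + 2·6
1 = 2·27000 − 4909·11
So 11·(-4909) ≡ 1 (mod 27000), hence d ≡ -4909 ≡ 22091 (mod 27000).

22091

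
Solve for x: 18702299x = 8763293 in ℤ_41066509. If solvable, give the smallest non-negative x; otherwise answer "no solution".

2823134

First find gcd(18702299, 41066509):
41066509 = 2*18702299 + 3661911
18702299 = 5*3661911 + 392744
3661911 = 9*392744 + 127215
392744 = 3*127215 + 11099
127215 = 11*11099 + 5126
11099 = 2*5126 + 847
5126 = 6*847 + 44
847 = 19*44 + 11
44 = 4*11 + 0
gcd = 11 and 11 | 8763293, so solutions exist. Divide through by 11: 1700209x ≡ 796663 (mod 3733319).
Now find 1700209⁻¹ mod 3733319:
3733319 = 2×1700209 + 332901
1700209 = 5×332901 + 35704
332901 = 9×35704 + 11565
35704 = 3×11565 + 1009
11565 = 11×1009 + 466
1009 = 2×466 + 77
466 = 6×77 + 4
77 = 19×4 + 1
4 = 4×1 + 0
Back-substitute:
1 = 77 − 19·4
1 = −19·466 + 115·77
1 = 115·1009 − 249·466
1 = −249·11565 + 2854·1009
1 = 2854·35704 − 8811·11565
1 = −8811·332901 + 82153·35704
1 = 82153·1700209 − 419576·332901
1 = −419576·3733319 + 921305·1700209
So 1700209⁻¹ ≡ 921305 (mod 3733319).
Then x ≡ 921305·796663 ≡ 2823134 (mod 3733319); the smallest non-negative solution is x = 2823134.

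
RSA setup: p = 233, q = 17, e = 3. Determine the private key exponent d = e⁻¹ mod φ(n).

2475

φ(n) = (p−1)(q−1) = 232·16 = 3712.
Need d with 3·d ≡ 1 (mod 3712). Apply the extended Euclidean algorithm:
3712 = 1237·3 + 1
3 = 3·1 + 0
Back-substitute:
1 = 3712 − 1237·3
So 3·(-1237) ≡ 1 (mod 3712), hence d ≡ -1237 ≡ 2475 (mod 3712).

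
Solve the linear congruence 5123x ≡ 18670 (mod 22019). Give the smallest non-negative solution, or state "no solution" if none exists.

First find gcd(5123, 22019):
22019 = 4*5123 + 1527
5123 = 3*1527 + 542
1527 = 2*542 + 443
542 = 1*443 + 99
443 = 4*99 + 47
99 = 2*47 + 5
47 = 9*5 + 2
5 = 2*2 + 1
2 = 2*1 + 0
gcd = 1, so a unique solution mod 22019 exists.
Back-substitute for the Bézout coefficients:
1 = 5 − 2·2
1 = −2·47 + 19·5
1 = 19·99 − 40·47
1 = −40·443 + 179·99
1 = 179·542 − 219·443
1 = −219·1527 + 617·542
1 = 617·5123 − 2070·1527
1 = −2070·22019 + 8897·5123
So 5123·(8897) ≡ 1 (mod 22019), giving 5123⁻¹ ≡ 8897.
x ≡ 5123⁻¹·18670 ≡ 8897·18670 ≡ 17673 (mod 22019).

17673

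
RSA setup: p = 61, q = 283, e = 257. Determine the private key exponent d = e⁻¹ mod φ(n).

10073

φ(n) = (p−1)(q−1) = 60·282 = 16920.
Need d with 257·d ≡ 1 (mod 16920). Apply the extended Euclidean algorithm:
16920 = 65*257 + 215
257 = 1*215 + 42
215 = 5*42 + 5
42 = 8*5 + 2
5 = 2*2 + 1
2 = 2*1 + 0
Back-substitute:
1 = 5 − 2·2
1 = −2·42 + 17·5
1 = 17·215 − 87·42
1 = −87·257 + 104·215
1 = 104·16920 − 6847·257
So 257·(-6847) ≡ 1 (mod 16920), hence d ≡ -6847 ≡ 10073 (mod 16920).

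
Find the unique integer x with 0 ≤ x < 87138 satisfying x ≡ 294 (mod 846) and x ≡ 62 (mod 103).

Write x = 294 + 846·k. Then 846·k ≡ 62 − 294 ≡ 77 (mod 103).
Need 846⁻¹ mod 103. Extended Euclid on (103, 22):
103 = 4*22 + 15
22 = 1*15 + 7
15 = 2*7 + 1
7 = 7*1 + 0
Back-substitute:
1 = 15 − 2·7
1 = −2·22 + 3·15
1 = 3·103 − 14·22
846⁻¹ ≡ 89 (mod 103), so k ≡ 89·77 ≡ 55 (mod 103).
x = 294 + 846·55 = 46824.

46824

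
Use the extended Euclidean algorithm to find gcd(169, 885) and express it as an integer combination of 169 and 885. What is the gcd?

Repeated division:
885 = 5*169 + 40
169 = 4*40 + 9
40 = 4*9 + 4
9 = 2*4 + 1
4 = 4*1 + 0
gcd(169, 885) = 1.
Express as a combination:
1 = 9 − 2·4
1 = −2·40 + 9·9
1 = 9·169 − 38·40
1 = −38·885 + 199·169
So 1 = (-38)·885 + (199)·169.

1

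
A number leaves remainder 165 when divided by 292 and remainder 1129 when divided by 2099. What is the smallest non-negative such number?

Write x = 165 + 292·k. Then 292·k ≡ 1129 − 165 ≡ 964 (mod 2099).
Need 292⁻¹ mod 2099. Extended Euclid on (2099, 292):
2099 = 7·292 + 55
292 = 5·55 + 17
55 = 3·17 + 4
17 = 4·4 + 1
4 = 4·1 + 0
Back-substitute:
1 = 17 − 4·4
1 = −4·55 + 13·17
1 = 13·292 − 69·55
1 = −69·2099 + 496·292
292⁻¹ ≡ 496 (mod 2099), so k ≡ 496·964 ≡ 1671 (mod 2099).
x = 165 + 292·1671 = 488097.

488097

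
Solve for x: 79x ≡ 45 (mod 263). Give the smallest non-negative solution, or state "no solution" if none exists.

187

First find gcd(79, 263):
263 = 3*79 + 26
79 = 3*26 + 1
26 = 26*1 + 0
gcd = 1, so a unique solution mod 263 exists.
Back-substitute for the Bézout coefficients:
1 = 79 − 3·26
1 = −3·263 + 10·79
So 79·(10) ≡ 1 (mod 263), giving 79⁻¹ ≡ 10.
x ≡ 79⁻¹·45 ≡ 10·45 ≡ 187 (mod 263).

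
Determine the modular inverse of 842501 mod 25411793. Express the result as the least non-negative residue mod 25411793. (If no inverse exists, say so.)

Euclidean algorithm on 25411793, 842501:
25411793 = 30×842501 + 136763
842501 = 6×136763 + 21923
136763 = 6×21923 + 5225
21923 = 4×5225 + 1023
5225 = 5×1023 + 110
1023 = 9×110 + 33
110 = 3×33 + 11
33 = 3×11 + 0
Since gcd = 11 > 1, 842501 is not a unit mod 25411793.

no inverse exists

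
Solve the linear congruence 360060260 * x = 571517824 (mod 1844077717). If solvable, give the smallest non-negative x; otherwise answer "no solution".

First find gcd(360060260, 1844077717):
1844077717 = 5·360060260 + 43776417
360060260 = 8·43776417 + 9848924
43776417 = 4·9848924 + 4380721
9848924 = 2·4380721 + 1087482
4380721 = 4·1087482 + 30793
1087482 = 35·30793 + 9727
30793 = 3·9727 + 1612
9727 = 6·1612 + 55
1612 = 29·55 + 17
55 = 3·17 + 4
17 = 4·4 + 1
4 = 4·1 + 0
gcd = 1, so a unique solution mod 1844077717 exists.
Back-substitute for the Bézout coefficients:
1 = 17 − 4·4
1 = −4·55 + 13·17
1 = 13·1612 − 381·55
1 = −381·9727 + 2299·1612
1 = 2299·30793 − 7278·9727
1 = −7278·1087482 + 257029·30793
1 = 257029·4380721 − 1035394·1087482
1 = −1035394·9848924 + 2327817·4380721
1 = 2327817·43776417 − 10346662·9848924
1 = −10346662·360060260 + 85101113·43776417
1 = 85101113·1844077717 − 435852227·360060260
So 360060260·(-435852227) ≡ 1 (mod 1844077717), giving 360060260⁻¹ ≡ 1408225490.
x ≡ 360060260⁻¹·571517824 ≡ 1408225490·571517824 ≡ 902233492 (mod 1844077717).

902233492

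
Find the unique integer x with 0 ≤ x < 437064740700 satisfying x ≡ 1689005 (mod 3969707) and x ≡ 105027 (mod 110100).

Write x = 1689005 + 3969707·k. Then 3969707·k ≡ 105027 − 1689005 ≡ 67522 (mod 110100).
Need 3969707⁻¹ mod 110100. Extended Euclid on (110100, 6107):
110100 = 18·6107 + 174
6107 = 35·174 + 17
174 = 10·17 + 4
17 = 4·4 + 1
4 = 4·1 + 0
Back-substitute:
1 = 17 − 4·4
1 = −4·174 + 41·17
1 = 41·6107 − 1439·174
1 = −1439·110100 + 25943·6107
3969707⁻¹ ≡ 25943 (mod 110100), so k ≡ 25943·67522 ≡ 32246 (mod 110100).
x = 1689005 + 3969707·32246 = 128008860927.

128008860927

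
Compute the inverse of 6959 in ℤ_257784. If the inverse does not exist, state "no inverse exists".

78791

Run Euclid on (257784, 6959):
257784 = 37*6959 + 301
6959 = 23*301 + 36
301 = 8*36 + 13
36 = 2*13 + 10
13 = 1*10 + 3
10 = 3*3 + 1
3 = 3*1 + 0
The gcd is 1. Working backward:
1 = 10 − 3·3
1 = −3·13 + 4·10
1 = 4·36 − 11·13
1 = −11·301 + 92·36
1 = 92·6959 − 2127·301
1 = −2127·257784 + 78791·6959
So 6959·78791 ≡ 1 (mod 257784).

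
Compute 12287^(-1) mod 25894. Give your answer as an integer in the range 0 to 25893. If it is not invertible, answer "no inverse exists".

Compute gcd(12287, 25894):
25894 = 2×12287 + 1320
12287 = 9×1320 + 407
1320 = 3×407 + 99
407 = 4×99 + 11
99 = 9×11 + 0
Since gcd = 11 > 1, 12287 is not a unit mod 25894.

no inverse exists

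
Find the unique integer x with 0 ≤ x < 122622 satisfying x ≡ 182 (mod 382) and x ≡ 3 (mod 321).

Write x = 182 + 382·k. Then 382·k ≡ 3 − 182 ≡ 142 (mod 321).
Need 382⁻¹ mod 321. Extended Euclid on (321, 61):
321 = 5·61 + 16
61 = 3·16 + 13
16 = 1·13 + 3
13 = 4·3 + 1
3 = 3·1 + 0
Back-substitute:
1 = 13 − 4·3
1 = −4·16 + 5·13
1 = 5·61 − 19·16
1 = −19·321 + 100·61
382⁻¹ ≡ 100 (mod 321), so k ≡ 100·142 ≡ 76 (mod 321).
x = 182 + 382·76 = 29214.

29214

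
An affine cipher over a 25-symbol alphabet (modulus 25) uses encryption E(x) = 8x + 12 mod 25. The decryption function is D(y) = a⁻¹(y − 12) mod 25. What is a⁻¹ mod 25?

gcd(25, 8) by repeated division:
25 = 3×8 + 1
8 = 8×1 + 0
Since gcd(8, 25) = 1, back-substitute to write 1 as a combination:
1 = 25 − 3·8
Thus 8·(-3) ≡ 1 (mod 25); reducing, -3 mod 25 = 22.

22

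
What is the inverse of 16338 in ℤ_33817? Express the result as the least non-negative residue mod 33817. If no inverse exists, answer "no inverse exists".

no inverse exists

Compute gcd(16338, 33817):
33817 = 2*16338 + 1141
16338 = 14*1141 + 364
1141 = 3*364 + 49
364 = 7*49 + 21
49 = 2*21 + 7
21 = 3*7 + 0
The gcd is 7, not 1, hence no inverse exists.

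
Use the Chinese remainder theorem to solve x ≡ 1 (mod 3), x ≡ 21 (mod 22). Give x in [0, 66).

Write x = 1 + 3·k. Then 3·k ≡ 21 − 1 ≡ 20 (mod 22).
Need 3⁻¹ mod 22. Extended Euclid on (22, 3):
22 = 7*3 + 1
3 = 3*1 + 0
Back-substitute:
1 = 22 − 7·3
3⁻¹ ≡ 15 (mod 22), so k ≡ 15·20 ≡ 14 (mod 22).
x = 1 + 3·14 = 43.

43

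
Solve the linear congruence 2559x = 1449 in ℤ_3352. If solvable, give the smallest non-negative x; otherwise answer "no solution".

535

First find gcd(2559, 3352):
3352 = 1×2559 + 793
2559 = 3×793 + 180
793 = 4×180 + 73
180 = 2×73 + 34
73 = 2×34 + 5
34 = 6×5 + 4
5 = 1×4 + 1
4 = 4×1 + 0
gcd = 1, so a unique solution mod 3352 exists.
Back-substitute for the Bézout coefficients:
1 = 5 − 4
1 = −34 + 7·5
1 = 7·73 − 15·34
1 = −15·180 + 37·73
1 = 37·793 − 163·180
1 = −163·2559 + 526·793
1 = 526·3352 − 689·2559
So 2559·(-689) ≡ 1 (mod 3352), giving 2559⁻¹ ≡ 2663.
x ≡ 2559⁻¹·1449 ≡ 2663·1449 ≡ 535 (mod 3352).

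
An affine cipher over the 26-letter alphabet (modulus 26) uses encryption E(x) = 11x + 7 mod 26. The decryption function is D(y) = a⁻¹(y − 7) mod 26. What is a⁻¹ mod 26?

19

Apply the Euclidean algorithm to 26 and 11:
26 = 2×11 + 4
11 = 2×4 + 3
4 = 1×3 + 1
3 = 3×1 + 0
Since gcd(11, 26) = 1, back-substitute to write 1 as a combination:
1 = 4 − 3
1 = −11 + 3·4
1 = 3·26 − 7·11
Thus 11·(-7) ≡ 1 (mod 26); reducing, -7 mod 26 = 19.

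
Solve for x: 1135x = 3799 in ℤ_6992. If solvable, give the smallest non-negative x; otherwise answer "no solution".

First find gcd(1135, 6992):
6992 = 6×1135 + 182
1135 = 6×182 + 43
182 = 4×43 + 10
43 = 4×10 + 3
10 = 3×3 + 1
3 = 3×1 + 0
gcd = 1, so a unique solution mod 6992 exists.
Back-substitute for the Bézout coefficients:
1 = 10 − 3·3
1 = −3·43 + 13·10
1 = 13·182 − 55·43
1 = −55·1135 + 343·182
1 = 343·6992 − 2113·1135
So 1135·(-2113) ≡ 1 (mod 6992), giving 1135⁻¹ ≡ 4879.
x ≡ 1135⁻¹·3799 ≡ 4879·3799 ≡ 6521 (mod 6992).

6521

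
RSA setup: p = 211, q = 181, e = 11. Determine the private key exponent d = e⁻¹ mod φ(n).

27491

φ(n) = (p−1)(q−1) = 210·180 = 37800.
Need d with 11·d ≡ 1 (mod 37800). Apply the extended Euclidean algorithm:
37800 = 3436*11 + 4
11 = 2*4 + 3
4 = 1*3 + 1
3 = 3*1 + 0
Back-substitute:
1 = 4 − 3
1 = −11 + 3·4
1 = 3·37800 − 10309·11
So 11·(-10309) ≡ 1 (mod 37800), hence d ≡ -10309 ≡ 27491 (mod 37800).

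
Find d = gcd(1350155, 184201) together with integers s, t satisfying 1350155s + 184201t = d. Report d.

Apply Euclid's algorithm to 1350155 and 184201:
1350155 = 7×184201 + 60748
184201 = 3×60748 + 1957
60748 = 31×1957 + 81
1957 = 24×81 + 13
81 = 6×13 + 3
13 = 4×3 + 1
3 = 3×1 + 0
gcd(1350155, 184201) = 1.
Express as a combination:
1 = 13 − 4·3
1 = −4·81 + 25·13
1 = 25·1957 − 604·81
1 = −604·60748 + 18749·1957
1 = 18749·184201 − 56851·60748
1 = −56851·1350155 + 416706·184201
So 1 = (-56851)·1350155 + (416706)·184201.

1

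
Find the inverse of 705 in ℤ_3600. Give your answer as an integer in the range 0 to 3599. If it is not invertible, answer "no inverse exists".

Euclidean algorithm on 3600, 705:
3600 = 5·705 + 75
705 = 9·75 + 30
75 = 2·30 + 15
30 = 2·15 + 0
Since gcd = 15 > 1, 705 is not a unit mod 3600.

no inverse exists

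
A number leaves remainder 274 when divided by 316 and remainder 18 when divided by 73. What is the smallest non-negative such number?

Write x = 274 + 316·k. Then 316·k ≡ 18 − 274 ≡ 36 (mod 73).
Need 316⁻¹ mod 73. Extended Euclid on (73, 24):
73 = 3*24 + 1
24 = 24*1 + 0
Back-substitute:
1 = 73 − 3·24
316⁻¹ ≡ 70 (mod 73), so k ≡ 70·36 ≡ 38 (mod 73).
x = 274 + 316·38 = 12282.

12282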